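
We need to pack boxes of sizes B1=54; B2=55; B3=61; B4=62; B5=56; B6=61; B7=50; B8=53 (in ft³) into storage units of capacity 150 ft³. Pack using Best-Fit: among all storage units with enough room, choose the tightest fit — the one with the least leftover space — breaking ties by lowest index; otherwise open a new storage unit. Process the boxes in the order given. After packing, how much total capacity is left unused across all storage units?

148

storage unit 1: place B1 (54 ft³), 96 ft³ left
storage unit 1: place B2 (55 ft³), 41 ft³ left
storage unit 2: place B3 (61 ft³), 89 ft³ left
storage unit 2: place B4 (62 ft³), 27 ft³ left
storage unit 3: place B5 (56 ft³), 94 ft³ left
storage unit 3: place B6 (61 ft³), 33 ft³ left
storage unit 4: place B7 (50 ft³), 100 ft³ left
storage unit 4: place B8 (53 ft³), 47 ft³ left
4 storage units × 150 ft³ = 600 ft³; used 452 ft³; unused 148 ft³.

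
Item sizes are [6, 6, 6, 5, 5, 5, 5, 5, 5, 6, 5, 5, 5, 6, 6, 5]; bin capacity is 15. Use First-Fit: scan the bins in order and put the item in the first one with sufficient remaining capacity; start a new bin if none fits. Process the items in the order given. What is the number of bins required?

7

6 → bin 1 (remaining 9)
6 → bin 1 (remaining 3)
6 → bin 2 (remaining 9)
5 → bin 2 (remaining 4)
5 → bin 3 (remaining 10)
5 → bin 3 (remaining 5)
5 → bin 3 (remaining 0)
5 → bin 4 (remaining 10)
5 → bin 4 (remaining 5)
6 → bin 5 (remaining 9)
5 → bin 4 (remaining 0)
5 → bin 5 (remaining 4)
5 → bin 6 (remaining 10)
6 → bin 6 (remaining 4)
6 → bin 7 (remaining 9)
5 → bin 7 (remaining 4)
Final bins: [6,6] [6,5] [5,5,5] [5,5,5] [6,5] [5,6] [6,5].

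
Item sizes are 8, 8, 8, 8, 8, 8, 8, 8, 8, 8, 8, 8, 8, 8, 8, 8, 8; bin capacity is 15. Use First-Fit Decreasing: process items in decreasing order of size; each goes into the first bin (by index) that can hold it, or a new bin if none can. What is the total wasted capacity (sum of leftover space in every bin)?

Sorted descending: 8, 8, 8, 8, 8, 8, 8, 8, 8, 8, 8, 8, 8, 8, 8, 8, 8.
bin 1: place 8, 7 left
bin 2: place 8, 7 left
bin 3: place 8, 7 left
bin 4: place 8, 7 left
bin 5: place 8, 7 left
bin 6: place 8, 7 left
bin 7: place 8, 7 left
bin 8: place 8, 7 left
bin 9: place 8, 7 left
bin 10: place 8, 7 left
bin 11: place 8, 7 left
bin 12: place 8, 7 left
bin 13: place 8, 7 left
bin 14: place 8, 7 left
bin 15: place 8, 7 left
bin 16: place 8, 7 left
bin 17: place 8, 7 left
17 bins × 15 = 255; used 136; unused 119.

119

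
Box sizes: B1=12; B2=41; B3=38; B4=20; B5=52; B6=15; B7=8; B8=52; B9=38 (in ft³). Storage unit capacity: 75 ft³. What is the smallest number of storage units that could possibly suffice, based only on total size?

Total size = 12 + 41 + 38 + 20 + 52 + 15 + 8 + 52 + 38 = 276 ft³.
⌈276 / 75⌉ = 4.

4 storage units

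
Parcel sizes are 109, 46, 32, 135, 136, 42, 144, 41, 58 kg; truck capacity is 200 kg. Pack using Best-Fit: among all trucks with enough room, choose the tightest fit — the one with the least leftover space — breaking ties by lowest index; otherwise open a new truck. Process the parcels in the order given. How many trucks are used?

109 kg → truck 1 (remaining 91 kg)
46 kg → truck 1 (remaining 45 kg)
32 kg → truck 1 (remaining 13 kg)
135 kg → truck 2 (remaining 65 kg)
136 kg → truck 3 (remaining 64 kg)
42 kg → truck 3 (remaining 22 kg)
144 kg → truck 4 (remaining 56 kg)
41 kg → truck 4 (remaining 15 kg)
58 kg → truck 2 (remaining 7 kg)

4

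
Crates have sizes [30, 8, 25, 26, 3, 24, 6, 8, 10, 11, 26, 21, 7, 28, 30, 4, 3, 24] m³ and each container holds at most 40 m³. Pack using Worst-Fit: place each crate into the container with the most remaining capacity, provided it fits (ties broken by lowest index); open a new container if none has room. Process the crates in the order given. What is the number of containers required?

9

container 1: place 30 m³, 10 m³ left
container 1: place 8 m³, 2 m³ left
container 2: place 25 m³, 15 m³ left
container 3: place 26 m³, 14 m³ left
container 2: place 3 m³, 12 m³ left
container 4: place 24 m³, 16 m³ left
container 4: place 6 m³, 10 m³ left
container 3: place 8 m³, 6 m³ left
container 2: place 10 m³, 2 m³ left
container 5: place 11 m³, 29 m³ left
container 5: place 26 m³, 3 m³ left
container 6: place 21 m³, 19 m³ left
container 6: place 7 m³, 12 m³ left
container 7: place 28 m³, 12 m³ left
container 8: place 30 m³, 10 m³ left
container 6: place 4 m³, 8 m³ left
container 7: place 3 m³, 9 m³ left
container 9: place 24 m³, 16 m³ left
Final containers: [30,8] [25,3,10] [26,8] [24,6] [11,26] [21,7,4] [28,3] [30] [24].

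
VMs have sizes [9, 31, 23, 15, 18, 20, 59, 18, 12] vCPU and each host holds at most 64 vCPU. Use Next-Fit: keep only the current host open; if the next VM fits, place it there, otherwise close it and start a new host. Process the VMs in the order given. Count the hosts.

4

host 1: place 9 vCPU, 55 vCPU left
host 1: place 31 vCPU, 24 vCPU left
host 1: place 23 vCPU, 1 vCPU left
host 2: place 15 vCPU, 49 vCPU left
host 2: place 18 vCPU, 31 vCPU left
host 2: place 20 vCPU, 11 vCPU left
host 3: place 59 vCPU, 5 vCPU left
host 4: place 18 vCPU, 46 vCPU left
host 4: place 12 vCPU, 34 vCPU left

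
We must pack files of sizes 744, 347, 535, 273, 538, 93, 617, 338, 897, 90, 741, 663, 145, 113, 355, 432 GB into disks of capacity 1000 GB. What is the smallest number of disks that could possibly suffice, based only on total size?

7

Total size = 744 + 347 + 535 + 273 + 538 + 93 + 617 + 338 + 897 + 90 + 741 + 663 + 145 + 113 + 355 + 432 = 6921 GB.
⌈6921 / 1000⌉ = 7.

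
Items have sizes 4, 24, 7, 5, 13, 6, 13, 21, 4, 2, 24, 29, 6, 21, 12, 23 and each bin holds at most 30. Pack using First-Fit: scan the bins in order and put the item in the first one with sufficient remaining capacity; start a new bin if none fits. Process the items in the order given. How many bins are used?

bin 1: place 4, 26 left
bin 1: place 24, 2 left
bin 2: place 7, 23 left
bin 2: place 5, 18 left
bin 2: place 13, 5 left
bin 3: place 6, 24 left
bin 3: place 13, 11 left
bin 4: place 21, 9 left
bin 2: place 4, 1 left
bin 1: place 2, 0 left
bin 5: place 24, 6 left
bin 6: place 29, 1 left
bin 3: place 6, 5 left
bin 7: place 21, 9 left
bin 8: place 12, 18 left
bin 9: place 23, 7 left
Final bins: [4,24,2] [7,5,13,4] [6,13,6] [21] [24] [29] [21] [12] [23].

9 bins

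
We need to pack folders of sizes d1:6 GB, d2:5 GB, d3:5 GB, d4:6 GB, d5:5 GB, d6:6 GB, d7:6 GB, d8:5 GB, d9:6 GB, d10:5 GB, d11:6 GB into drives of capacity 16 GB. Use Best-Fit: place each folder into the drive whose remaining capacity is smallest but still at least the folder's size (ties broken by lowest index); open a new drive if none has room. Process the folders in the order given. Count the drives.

d1 (6 GB) → drive 1 (remaining 10 GB)
d2 (5 GB) → drive 1 (remaining 5 GB)
d3 (5 GB) → drive 1 (remaining 0 GB)
d4 (6 GB) → drive 2 (remaining 10 GB)
d5 (5 GB) → drive 2 (remaining 5 GB)
d6 (6 GB) → drive 3 (remaining 10 GB)
d7 (6 GB) → drive 3 (remaining 4 GB)
d8 (5 GB) → drive 2 (remaining 0 GB)
d9 (6 GB) → drive 4 (remaining 10 GB)
d10 (5 GB) → drive 4 (remaining 5 GB)
d11 (6 GB) → drive 5 (remaining 10 GB)

5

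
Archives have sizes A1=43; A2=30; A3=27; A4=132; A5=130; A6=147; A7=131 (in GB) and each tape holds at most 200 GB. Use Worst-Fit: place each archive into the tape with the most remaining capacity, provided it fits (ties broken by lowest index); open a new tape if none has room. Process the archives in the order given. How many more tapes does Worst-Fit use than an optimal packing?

1

Worst-Fit: [43,30,27] [132] [130] [147] [131] → 5 tapes.
Total size 640 GB; any packing needs at least ⌈640/200⌉ = 4 tapes.
An optimal packing achieves that bound: [147,43] [132,30,27] [131] [130] → 4 tapes.
Excess: 5 − 4 = 1.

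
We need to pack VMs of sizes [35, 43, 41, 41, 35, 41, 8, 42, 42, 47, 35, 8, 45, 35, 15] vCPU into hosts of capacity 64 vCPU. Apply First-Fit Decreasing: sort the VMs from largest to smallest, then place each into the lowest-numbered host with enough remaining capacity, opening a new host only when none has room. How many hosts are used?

12

Sorted descending: 47, 45, 43, 42, 42, 41, 41, 41, 35, 35, 35, 35, 15, 8, 8.
host 1: place 47 vCPU, 17 vCPU left
host 2: place 45 vCPU, 19 vCPU left
host 3: place 43 vCPU, 21 vCPU left
host 4: place 42 vCPU, 22 vCPU left
host 5: place 42 vCPU, 22 vCPU left
host 6: place 41 vCPU, 23 vCPU left
host 7: place 41 vCPU, 23 vCPU left
host 8: place 41 vCPU, 23 vCPU left
host 9: place 35 vCPU, 29 vCPU left
host 10: place 35 vCPU, 29 vCPU left
host 11: place 35 vCPU, 29 vCPU left
host 12: place 35 vCPU, 29 vCPU left
host 1: place 15 vCPU, 2 vCPU left
host 2: place 8 vCPU, 11 vCPU left
host 2: place 8 vCPU, 3 vCPU left
Final hosts: [47,15] [45,8,8] [43] [42] [42] [41] [41] [41] [35] [35] [35] [35].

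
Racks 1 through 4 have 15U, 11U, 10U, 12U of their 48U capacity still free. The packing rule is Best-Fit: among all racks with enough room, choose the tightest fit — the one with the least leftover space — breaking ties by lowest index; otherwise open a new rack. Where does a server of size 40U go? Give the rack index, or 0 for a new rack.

0

No rack has ≥ 40U free, so a new rack is opened.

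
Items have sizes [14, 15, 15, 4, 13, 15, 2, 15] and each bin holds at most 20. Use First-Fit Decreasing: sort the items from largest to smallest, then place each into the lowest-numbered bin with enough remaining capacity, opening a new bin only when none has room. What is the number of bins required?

Sorted descending: 15, 15, 15, 15, 14, 13, 4, 2.
Put 15 in bin 1; 5 remain.
Put 15 in bin 2; 5 remain.
Put 15 in bin 3; 5 remain.
Put 15 in bin 4; 5 remain.
Put 14 in bin 5; 6 remain.
Put 13 in bin 6; 7 remain.
Put 4 in bin 1; 1 remain.
Put 2 in bin 2; 3 remain.

6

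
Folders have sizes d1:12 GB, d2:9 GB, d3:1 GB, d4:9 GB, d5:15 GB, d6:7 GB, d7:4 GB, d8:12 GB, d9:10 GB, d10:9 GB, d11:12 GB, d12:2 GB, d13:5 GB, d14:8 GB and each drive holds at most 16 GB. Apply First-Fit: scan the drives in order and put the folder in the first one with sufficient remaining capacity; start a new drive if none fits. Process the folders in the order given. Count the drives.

9 drives

d1 (12 GB) → drive 1 (remaining 4 GB)
d2 (9 GB) → drive 2 (remaining 7 GB)
d3 (1 GB) → drive 1 (remaining 3 GB)
d4 (9 GB) → drive 3 (remaining 7 GB)
d5 (15 GB) → drive 4 (remaining 1 GB)
d6 (7 GB) → drive 2 (remaining 0 GB)
d7 (4 GB) → drive 3 (remaining 3 GB)
d8 (12 GB) → drive 5 (remaining 4 GB)
d9 (10 GB) → drive 6 (remaining 6 GB)
d10 (9 GB) → drive 7 (remaining 7 GB)
d11 (12 GB) → drive 8 (remaining 4 GB)
d12 (2 GB) → drive 1 (remaining 1 GB)
d13 (5 GB) → drive 6 (remaining 1 GB)
d14 (8 GB) → drive 9 (remaining 8 GB)
Final drives: [12,1,2] [9,7] [9,4] [15] [12] [10,5] [9] [12] [8].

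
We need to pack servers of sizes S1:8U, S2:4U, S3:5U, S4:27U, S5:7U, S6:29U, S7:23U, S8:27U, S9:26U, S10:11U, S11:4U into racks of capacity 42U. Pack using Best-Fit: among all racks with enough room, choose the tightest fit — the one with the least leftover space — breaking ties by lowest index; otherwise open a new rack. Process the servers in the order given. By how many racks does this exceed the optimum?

Best-Fit: [8,4,5,23] [27,7,4] [29,11] [27] [26] → 5 racks.
Total size 171U; any packing needs at least ⌈171/42⌉ = 5 racks.
So 5 is already optimal.

0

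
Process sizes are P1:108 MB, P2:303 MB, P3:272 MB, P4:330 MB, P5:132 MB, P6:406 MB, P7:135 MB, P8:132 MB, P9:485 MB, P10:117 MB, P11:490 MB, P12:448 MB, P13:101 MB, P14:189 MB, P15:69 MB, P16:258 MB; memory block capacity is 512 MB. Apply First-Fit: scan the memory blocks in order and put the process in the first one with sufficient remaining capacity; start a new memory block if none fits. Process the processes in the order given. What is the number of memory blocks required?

memory block 1: place P1 (108 MB), 404 MB left
memory block 1: place P2 (303 MB), 101 MB left
memory block 2: place P3 (272 MB), 240 MB left
memory block 3: place P4 (330 MB), 182 MB left
memory block 2: place P5 (132 MB), 108 MB left
memory block 4: place P6 (406 MB), 106 MB left
memory block 3: place P7 (135 MB), 47 MB left
memory block 5: place P8 (132 MB), 380 MB left
memory block 6: place P9 (485 MB), 27 MB left
memory block 5: place P10 (117 MB), 263 MB left
memory block 7: place P11 (490 MB), 22 MB left
memory block 8: place P12 (448 MB), 64 MB left
memory block 1: place P13 (101 MB), 0 MB left
memory block 5: place P14 (189 MB), 74 MB left
memory block 2: place P15 (69 MB), 39 MB left
memory block 9: place P16 (258 MB), 254 MB left
Final memory blocks: [108,303,101] [272,132,69] [330,135] [406] [132,117,189] [485] [490] [448] [258].

9 memory blocks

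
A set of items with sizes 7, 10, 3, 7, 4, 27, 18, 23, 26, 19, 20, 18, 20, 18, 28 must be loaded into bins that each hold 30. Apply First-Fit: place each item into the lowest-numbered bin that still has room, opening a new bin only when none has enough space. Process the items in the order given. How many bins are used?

bin 1: place 7, 23 left
bin 1: place 10, 13 left
bin 1: place 3, 10 left
bin 1: place 7, 3 left
bin 2: place 4, 26 left
bin 3: place 27, 3 left
bin 2: place 18, 8 left
bin 4: place 23, 7 left
bin 5: place 26, 4 left
bin 6: place 19, 11 left
bin 7: place 20, 10 left
bin 8: place 18, 12 left
bin 9: place 20, 10 left
bin 10: place 18, 12 left
bin 11: place 28, 2 left
Final bins: [7,10,3,7] [4,18] [27] [23] [26] [19] [20] [18] [20] [18] [28].

11 bins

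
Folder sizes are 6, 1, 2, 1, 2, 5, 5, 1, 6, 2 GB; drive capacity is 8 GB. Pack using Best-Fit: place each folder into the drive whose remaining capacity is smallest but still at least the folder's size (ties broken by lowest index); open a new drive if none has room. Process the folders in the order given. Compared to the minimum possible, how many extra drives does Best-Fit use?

1

Best-Fit: [6,1,1] [2,2] [5,1,2] [5] [6] → 5 drives.
Total size 31 GB; any packing needs at least ⌈31/8⌉ = 4 drives.
An optimal packing achieves that bound: [6,2] [6,2] [5,2,1] [5,1,1] → 4 drives.
Excess: 5 − 4 = 1.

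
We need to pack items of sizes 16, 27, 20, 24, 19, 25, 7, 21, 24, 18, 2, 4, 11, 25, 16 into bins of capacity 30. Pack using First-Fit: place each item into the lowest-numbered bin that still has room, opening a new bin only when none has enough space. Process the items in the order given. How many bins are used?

bin 1: place 16, 14 left
bin 2: place 27, 3 left
bin 3: place 20, 10 left
bin 4: place 24, 6 left
bin 5: place 19, 11 left
bin 6: place 25, 5 left
bin 1: place 7, 7 left
bin 7: place 21, 9 left
bin 8: place 24, 6 left
bin 9: place 18, 12 left
bin 1: place 2, 5 left
bin 1: place 4, 1 left
bin 5: place 11, 0 left
bin 10: place 25, 5 left
bin 11: place 16, 14 left
Final bins: [16,7,2,4] [27] [20] [24] [19,11] [25] [21] [24] [18] [25] [16].

11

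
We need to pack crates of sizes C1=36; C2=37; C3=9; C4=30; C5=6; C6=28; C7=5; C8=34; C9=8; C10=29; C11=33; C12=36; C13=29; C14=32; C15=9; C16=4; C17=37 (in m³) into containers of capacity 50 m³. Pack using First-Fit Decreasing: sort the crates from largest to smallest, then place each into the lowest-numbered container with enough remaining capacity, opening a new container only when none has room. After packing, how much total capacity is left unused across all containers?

148

Sorted descending: 37, 37, 36, 36, 34, 33, 32, 30, 29, 29, 28, 9, 9, 8, 6, 5, 4.
Put 37 m³ in container 1; 13 m³ remain.
Put 37 m³ in container 2; 13 m³ remain.
Put 36 m³ in container 3; 14 m³ remain.
Put 36 m³ in container 4; 14 m³ remain.
Put 34 m³ in container 5; 16 m³ remain.
Put 33 m³ in container 6; 17 m³ remain.
Put 32 m³ in container 7; 18 m³ remain.
Put 30 m³ in container 8; 20 m³ remain.
Put 29 m³ in container 9; 21 m³ remain.
Put 29 m³ in container 10; 21 m³ remain.
Put 28 m³ in container 11; 22 m³ remain.
Put 9 m³ in container 1; 4 m³ remain.
Put 9 m³ in container 2; 4 m³ remain.
Put 8 m³ in container 3; 6 m³ remain.
Put 6 m³ in container 3; 0 m³ remain.
Put 5 m³ in container 4; 9 m³ remain.
Put 4 m³ in container 1; 0 m³ remain.
11 containers × 50 m³ = 550 m³; used 402 m³; unused 148 m³.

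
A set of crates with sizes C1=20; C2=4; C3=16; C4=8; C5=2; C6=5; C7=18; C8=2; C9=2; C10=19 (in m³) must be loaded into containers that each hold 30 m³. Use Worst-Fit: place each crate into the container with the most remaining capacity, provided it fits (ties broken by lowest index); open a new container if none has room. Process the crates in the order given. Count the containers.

4

C1 (20 m³) → container 1 (remaining 10 m³)
C2 (4 m³) → container 1 (remaining 6 m³)
C3 (16 m³) → container 2 (remaining 14 m³)
C4 (8 m³) → container 2 (remaining 6 m³)
C5 (2 m³) → container 1 (remaining 4 m³)
C6 (5 m³) → container 2 (remaining 1 m³)
C7 (18 m³) → container 3 (remaining 12 m³)
C8 (2 m³) → container 3 (remaining 10 m³)
C9 (2 m³) → container 3 (remaining 8 m³)
C10 (19 m³) → container 4 (remaining 11 m³)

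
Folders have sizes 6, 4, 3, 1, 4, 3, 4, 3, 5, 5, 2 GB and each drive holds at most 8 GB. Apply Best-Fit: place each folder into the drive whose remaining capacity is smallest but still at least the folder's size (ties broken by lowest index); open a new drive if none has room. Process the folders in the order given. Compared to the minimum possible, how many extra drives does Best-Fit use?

1

Best-Fit: [6,2] [4,3,1] [4,3] [4,3] [5] [5] → 6 drives.
Total size 40 GB; any packing needs at least ⌈40/8⌉ = 5 drives.
An optimal packing achieves that bound: [6,2] [5,3] [5,3] [4,4] [4,3,1] → 5 drives.
Excess: 6 − 5 = 1.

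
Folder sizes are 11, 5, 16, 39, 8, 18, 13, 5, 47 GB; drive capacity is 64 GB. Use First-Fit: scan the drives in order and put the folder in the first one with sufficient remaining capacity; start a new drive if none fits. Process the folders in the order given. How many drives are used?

3 drives

11 GB → drive 1 (remaining 53 GB)
5 GB → drive 1 (remaining 48 GB)
16 GB → drive 1 (remaining 32 GB)
39 GB → drive 2 (remaining 25 GB)
8 GB → drive 1 (remaining 24 GB)
18 GB → drive 1 (remaining 6 GB)
13 GB → drive 2 (remaining 12 GB)
5 GB → drive 1 (remaining 1 GB)
47 GB → drive 3 (remaining 17 GB)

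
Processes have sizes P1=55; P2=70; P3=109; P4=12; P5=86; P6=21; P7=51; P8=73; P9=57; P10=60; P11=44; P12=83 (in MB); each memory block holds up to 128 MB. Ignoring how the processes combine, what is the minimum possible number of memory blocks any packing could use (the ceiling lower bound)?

Total size = 55 + 70 + 109 + 12 + 86 + 21 + 51 + 73 + 57 + 60 + 44 + 83 = 721 MB.
⌈721 / 128⌉ = 6.

6 memory blocks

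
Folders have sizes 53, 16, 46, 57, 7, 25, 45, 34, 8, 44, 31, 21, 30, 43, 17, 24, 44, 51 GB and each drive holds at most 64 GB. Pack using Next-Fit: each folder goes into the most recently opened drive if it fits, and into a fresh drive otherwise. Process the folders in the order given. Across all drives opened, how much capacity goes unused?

236

53 GB → drive 1 (remaining 11 GB)
16 GB → drive 2 (remaining 48 GB)
46 GB → drive 2 (remaining 2 GB)
57 GB → drive 3 (remaining 7 GB)
7 GB → drive 3 (remaining 0 GB)
25 GB → drive 4 (remaining 39 GB)
45 GB → drive 5 (remaining 19 GB)
34 GB → drive 6 (remaining 30 GB)
8 GB → drive 6 (remaining 22 GB)
44 GB → drive 7 (remaining 20 GB)
31 GB → drive 8 (remaining 33 GB)
21 GB → drive 8 (remaining 12 GB)
30 GB → drive 9 (remaining 34 GB)
43 GB → drive 10 (remaining 21 GB)
17 GB → drive 10 (remaining 4 GB)
24 GB → drive 11 (remaining 40 GB)
44 GB → drive 12 (remaining 20 GB)
51 GB → drive 13 (remaining 13 GB)
13 drives × 64 GB = 832 GB; used 596 GB; unused 236 GB.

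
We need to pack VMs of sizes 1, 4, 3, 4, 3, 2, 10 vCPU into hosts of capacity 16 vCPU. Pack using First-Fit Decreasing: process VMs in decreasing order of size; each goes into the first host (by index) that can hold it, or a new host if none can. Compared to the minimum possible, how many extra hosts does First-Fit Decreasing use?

0

First-Fit Decreasing: [10,4,2] [4,3,3,1] → 2 hosts.
Total size 27 vCPU; any packing needs at least ⌈27/16⌉ = 2 hosts.
So 2 is already optimal.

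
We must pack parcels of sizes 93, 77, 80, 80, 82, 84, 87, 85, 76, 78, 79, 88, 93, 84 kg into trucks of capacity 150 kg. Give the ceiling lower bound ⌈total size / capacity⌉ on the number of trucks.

8 trucks

Total size = 93 + 77 + 80 + 80 + 82 + 84 + 87 + 85 + 76 + 78 + 79 + 88 + 93 + 84 = 1166 kg.
⌈1166 / 150⌉ = 8.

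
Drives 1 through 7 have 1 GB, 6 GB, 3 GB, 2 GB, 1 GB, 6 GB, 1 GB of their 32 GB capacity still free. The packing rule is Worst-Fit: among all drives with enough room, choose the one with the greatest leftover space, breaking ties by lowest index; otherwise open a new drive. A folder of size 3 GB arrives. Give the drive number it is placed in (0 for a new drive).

2

Drives with room: drive 2 (6 GB), drive 3 (3 GB), drive 6 (6 GB).
Most room is drive 2 with 6 GB free.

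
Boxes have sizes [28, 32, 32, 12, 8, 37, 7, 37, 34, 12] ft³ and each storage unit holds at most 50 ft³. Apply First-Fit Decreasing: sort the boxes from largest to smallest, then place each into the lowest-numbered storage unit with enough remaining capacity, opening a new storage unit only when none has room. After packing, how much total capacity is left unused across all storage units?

61

Sorted descending: 37, 37, 34, 32, 32, 28, 12, 12, 8, 7.
storage unit 1: place 37 ft³, 13 ft³ left
storage unit 2: place 37 ft³, 13 ft³ left
storage unit 3: place 34 ft³, 16 ft³ left
storage unit 4: place 32 ft³, 18 ft³ left
storage unit 5: place 32 ft³, 18 ft³ left
storage unit 6: place 28 ft³, 22 ft³ left
storage unit 1: place 12 ft³, 1 ft³ left
storage unit 2: place 12 ft³, 1 ft³ left
storage unit 3: place 8 ft³, 8 ft³ left
storage unit 3: place 7 ft³, 1 ft³ left
6 storage units × 50 ft³ = 300 ft³; used 239 ft³; unused 61 ft³.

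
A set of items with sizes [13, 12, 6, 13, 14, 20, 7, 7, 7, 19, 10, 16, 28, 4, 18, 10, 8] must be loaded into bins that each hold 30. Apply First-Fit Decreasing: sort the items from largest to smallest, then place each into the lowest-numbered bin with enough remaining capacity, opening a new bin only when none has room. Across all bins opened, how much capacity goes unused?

28

Sorted descending: 28, 20, 19, 18, 16, 14, 13, 13, 12, 10, 10, 8, 7, 7, 7, 6, 4.
28 → bin 1 (remaining 2)
20 → bin 2 (remaining 10)
19 → bin 3 (remaining 11)
18 → bin 4 (remaining 12)
16 → bin 5 (remaining 14)
14 → bin 5 (remaining 0)
13 → bin 6 (remaining 17)
13 → bin 6 (remaining 4)
12 → bin 4 (remaining 0)
10 → bin 2 (remaining 0)
10 → bin 3 (remaining 1)
8 → bin 7 (remaining 22)
7 → bin 7 (remaining 15)
7 → bin 7 (remaining 8)
7 → bin 7 (remaining 1)
6 → bin 8 (remaining 24)
4 → bin 6 (remaining 0)
8 bins × 30 = 240; used 212; unused 28.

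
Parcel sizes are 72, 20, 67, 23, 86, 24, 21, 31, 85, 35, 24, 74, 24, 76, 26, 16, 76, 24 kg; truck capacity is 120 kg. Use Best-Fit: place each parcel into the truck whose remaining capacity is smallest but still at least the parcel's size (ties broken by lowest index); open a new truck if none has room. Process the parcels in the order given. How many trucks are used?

8

Put 72 kg in truck 1; 48 kg remain.
Put 20 kg in truck 1; 28 kg remain.
Put 67 kg in truck 2; 53 kg remain.
Put 23 kg in truck 1; 5 kg remain.
Put 86 kg in truck 3; 34 kg remain.
Put 24 kg in truck 3; 10 kg remain.
Put 21 kg in truck 2; 32 kg remain.
Put 31 kg in truck 2; 1 kg remain.
Put 85 kg in truck 4; 35 kg remain.
Put 35 kg in truck 4; 0 kg remain.
Put 24 kg in truck 5; 96 kg remain.
Put 74 kg in truck 5; 22 kg remain.
Put 24 kg in truck 6; 96 kg remain.
Put 76 kg in truck 6; 20 kg remain.
Put 26 kg in truck 7; 94 kg remain.
Put 16 kg in truck 6; 4 kg remain.
Put 76 kg in truck 7; 18 kg remain.
Put 24 kg in truck 8; 96 kg remain.
Final trucks: [72,20,23] [67,21,31] [86,24] [85,35] [24,74] [24,76,16] [26,76] [24].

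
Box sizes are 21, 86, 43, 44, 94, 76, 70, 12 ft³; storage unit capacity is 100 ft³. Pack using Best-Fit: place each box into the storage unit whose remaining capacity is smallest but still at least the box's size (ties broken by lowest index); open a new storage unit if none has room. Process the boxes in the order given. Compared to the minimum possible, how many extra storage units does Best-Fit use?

1

Best-Fit: [21,43] [86,12] [44] [94] [76] [70] → 6 storage units.
Total size 446 ft³; any packing needs at least ⌈446/100⌉ = 5 storage units.
An optimal packing achieves that bound: [94] [86,12] [76,21] [70] [44,43] → 5 storage units.
Excess: 6 − 5 = 1.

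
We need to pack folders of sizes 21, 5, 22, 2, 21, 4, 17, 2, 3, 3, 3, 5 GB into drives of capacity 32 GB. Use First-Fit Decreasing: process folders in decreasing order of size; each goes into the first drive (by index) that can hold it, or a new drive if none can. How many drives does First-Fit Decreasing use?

4 drives

Sorted descending: 22, 21, 21, 17, 5, 5, 4, 3, 3, 3, 2, 2.
22 GB → drive 1 (remaining 10 GB)
21 GB → drive 2 (remaining 11 GB)
21 GB → drive 3 (remaining 11 GB)
17 GB → drive 4 (remaining 15 GB)
5 GB → drive 1 (remaining 5 GB)
5 GB → drive 1 (remaining 0 GB)
4 GB → drive 2 (remaining 7 GB)
3 GB → drive 2 (remaining 4 GB)
3 GB → drive 2 (remaining 1 GB)
3 GB → drive 3 (remaining 8 GB)
2 GB → drive 3 (remaining 6 GB)
2 GB → drive 3 (remaining 4 GB)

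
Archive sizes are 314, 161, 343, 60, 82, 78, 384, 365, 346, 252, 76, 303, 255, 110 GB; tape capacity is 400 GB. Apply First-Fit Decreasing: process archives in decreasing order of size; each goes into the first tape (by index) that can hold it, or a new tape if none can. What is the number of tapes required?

9

Sorted descending: 384, 365, 346, 343, 314, 303, 255, 252, 161, 110, 82, 78, 76, 60.
Put 384 GB in tape 1; 16 GB remain.
Put 365 GB in tape 2; 35 GB remain.
Put 346 GB in tape 3; 54 GB remain.
Put 343 GB in tape 4; 57 GB remain.
Put 314 GB in tape 5; 86 GB remain.
Put 303 GB in tape 6; 97 GB remain.
Put 255 GB in tape 7; 145 GB remain.
Put 252 GB in tape 8; 148 GB remain.
Put 161 GB in tape 9; 239 GB remain.
Put 110 GB in tape 7; 35 GB remain.
Put 82 GB in tape 5; 4 GB remain.
Put 78 GB in tape 6; 19 GB remain.
Put 76 GB in tape 8; 72 GB remain.
Put 60 GB in tape 8; 12 GB remain.
Final tapes: [384] [365] [346] [343] [314,82] [303,78] [255,110] [252,76,60] [161].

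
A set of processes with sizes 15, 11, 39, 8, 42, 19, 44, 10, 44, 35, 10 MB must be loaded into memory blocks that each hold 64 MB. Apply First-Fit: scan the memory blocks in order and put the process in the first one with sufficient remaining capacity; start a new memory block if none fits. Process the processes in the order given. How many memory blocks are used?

memory block 1: place 15 MB, 49 MB left
memory block 1: place 11 MB, 38 MB left
memory block 2: place 39 MB, 25 MB left
memory block 1: place 8 MB, 30 MB left
memory block 3: place 42 MB, 22 MB left
memory block 1: place 19 MB, 11 MB left
memory block 4: place 44 MB, 20 MB left
memory block 1: place 10 MB, 1 MB left
memory block 5: place 44 MB, 20 MB left
memory block 6: place 35 MB, 29 MB left
memory block 2: place 10 MB, 15 MB left

6 memory blocks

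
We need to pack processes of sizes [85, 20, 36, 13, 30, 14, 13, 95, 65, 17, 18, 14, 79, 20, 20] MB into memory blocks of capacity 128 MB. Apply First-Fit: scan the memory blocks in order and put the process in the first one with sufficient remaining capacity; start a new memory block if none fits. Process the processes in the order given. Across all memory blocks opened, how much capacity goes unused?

101

memory block 1: place 85 MB, 43 MB left
memory block 1: place 20 MB, 23 MB left
memory block 2: place 36 MB, 92 MB left
memory block 1: place 13 MB, 10 MB left
memory block 2: place 30 MB, 62 MB left
memory block 2: place 14 MB, 48 MB left
memory block 2: place 13 MB, 35 MB left
memory block 3: place 95 MB, 33 MB left
memory block 4: place 65 MB, 63 MB left
memory block 2: place 17 MB, 18 MB left
memory block 2: place 18 MB, 0 MB left
memory block 3: place 14 MB, 19 MB left
memory block 5: place 79 MB, 49 MB left
memory block 4: place 20 MB, 43 MB left
memory block 4: place 20 MB, 23 MB left
5 memory blocks × 128 MB = 640 MB; used 539 MB; unused 101 MB.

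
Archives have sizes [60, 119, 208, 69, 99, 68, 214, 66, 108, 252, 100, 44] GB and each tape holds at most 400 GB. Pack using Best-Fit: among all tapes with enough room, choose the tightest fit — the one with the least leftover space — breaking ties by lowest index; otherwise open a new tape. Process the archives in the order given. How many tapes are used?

60 GB → tape 1 (remaining 340 GB)
119 GB → tape 1 (remaining 221 GB)
208 GB → tape 1 (remaining 13 GB)
69 GB → tape 2 (remaining 331 GB)
99 GB → tape 2 (remaining 232 GB)
68 GB → tape 2 (remaining 164 GB)
214 GB → tape 3 (remaining 186 GB)
66 GB → tape 2 (remaining 98 GB)
108 GB → tape 3 (remaining 78 GB)
252 GB → tape 4 (remaining 148 GB)
100 GB → tape 4 (remaining 48 GB)
44 GB → tape 4 (remaining 4 GB)

4 tapes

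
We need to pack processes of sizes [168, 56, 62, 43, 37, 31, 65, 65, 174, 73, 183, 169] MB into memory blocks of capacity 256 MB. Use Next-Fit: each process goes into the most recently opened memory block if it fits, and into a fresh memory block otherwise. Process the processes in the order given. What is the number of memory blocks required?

memory block 1: place 168 MB, 88 MB left
memory block 1: place 56 MB, 32 MB left
memory block 2: place 62 MB, 194 MB left
memory block 2: place 43 MB, 151 MB left
memory block 2: place 37 MB, 114 MB left
memory block 2: place 31 MB, 83 MB left
memory block 2: place 65 MB, 18 MB left
memory block 3: place 65 MB, 191 MB left
memory block 3: place 174 MB, 17 MB left
memory block 4: place 73 MB, 183 MB left
memory block 4: place 183 MB, 0 MB left
memory block 5: place 169 MB, 87 MB left

5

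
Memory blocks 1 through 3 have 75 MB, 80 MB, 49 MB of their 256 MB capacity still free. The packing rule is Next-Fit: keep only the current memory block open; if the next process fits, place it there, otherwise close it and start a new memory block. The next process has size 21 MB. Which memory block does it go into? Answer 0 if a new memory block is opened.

3

Next-Fit only looks at memory block 3, which has 49 MB free.
21 MB fits there.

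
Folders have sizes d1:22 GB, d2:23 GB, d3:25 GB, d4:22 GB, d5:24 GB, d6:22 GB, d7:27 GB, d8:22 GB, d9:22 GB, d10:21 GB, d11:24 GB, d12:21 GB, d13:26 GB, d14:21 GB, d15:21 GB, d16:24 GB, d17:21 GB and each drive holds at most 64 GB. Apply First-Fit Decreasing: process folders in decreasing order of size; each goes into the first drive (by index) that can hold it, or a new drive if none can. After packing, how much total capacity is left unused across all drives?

124

Sorted descending: 27, 26, 25, 24, 24, 24, 23, 22, 22, 22, 22, 22, 21, 21, 21, 21, 21.
drive 1: place 27 GB, 37 GB left
drive 1: place 26 GB, 11 GB left
drive 2: place 25 GB, 39 GB left
drive 2: place 24 GB, 15 GB left
drive 3: place 24 GB, 40 GB left
drive 3: place 24 GB, 16 GB left
drive 4: place 23 GB, 41 GB left
drive 4: place 22 GB, 19 GB left
drive 5: place 22 GB, 42 GB left
drive 5: place 22 GB, 20 GB left
drive 6: place 22 GB, 42 GB left
drive 6: place 22 GB, 20 GB left
drive 7: place 21 GB, 43 GB left
drive 7: place 21 GB, 22 GB left
drive 7: place 21 GB, 1 GB left
drive 8: place 21 GB, 43 GB left
drive 8: place 21 GB, 22 GB left
8 drives × 64 GB = 512 GB; used 388 GB; unused 124 GB.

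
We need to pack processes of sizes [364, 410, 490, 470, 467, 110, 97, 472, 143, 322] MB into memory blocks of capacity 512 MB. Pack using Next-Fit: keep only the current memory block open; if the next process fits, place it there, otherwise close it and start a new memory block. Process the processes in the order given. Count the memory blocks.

8 memory blocks

364 MB → memory block 1 (remaining 148 MB)
410 MB → memory block 2 (remaining 102 MB)
490 MB → memory block 3 (remaining 22 MB)
470 MB → memory block 4 (remaining 42 MB)
467 MB → memory block 5 (remaining 45 MB)
110 MB → memory block 6 (remaining 402 MB)
97 MB → memory block 6 (remaining 305 MB)
472 MB → memory block 7 (remaining 40 MB)
143 MB → memory block 8 (remaining 369 MB)
322 MB → memory block 8 (remaining 47 MB)
Final memory blocks: [364] [410] [490] [470] [467] [110,97] [472] [143,322].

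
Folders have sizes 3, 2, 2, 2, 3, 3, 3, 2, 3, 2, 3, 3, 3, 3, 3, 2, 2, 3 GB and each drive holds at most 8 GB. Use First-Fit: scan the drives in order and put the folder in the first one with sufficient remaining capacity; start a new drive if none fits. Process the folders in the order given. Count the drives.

Put 3 GB in drive 1; 5 GB remain.
Put 2 GB in drive 1; 3 GB remain.
Put 2 GB in drive 1; 1 GB remain.
Put 2 GB in drive 2; 6 GB remain.
Put 3 GB in drive 2; 3 GB remain.
Put 3 GB in drive 2; 0 GB remain.
Put 3 GB in drive 3; 5 GB remain.
Put 2 GB in drive 3; 3 GB remain.
Put 3 GB in drive 3; 0 GB remain.
Put 2 GB in drive 4; 6 GB remain.
Put 3 GB in drive 4; 3 GB remain.
Put 3 GB in drive 4; 0 GB remain.
Put 3 GB in drive 5; 5 GB remain.
Put 3 GB in drive 5; 2 GB remain.
Put 3 GB in drive 6; 5 GB remain.
Put 2 GB in drive 5; 0 GB remain.
Put 2 GB in drive 6; 3 GB remain.
Put 3 GB in drive 6; 0 GB remain.

6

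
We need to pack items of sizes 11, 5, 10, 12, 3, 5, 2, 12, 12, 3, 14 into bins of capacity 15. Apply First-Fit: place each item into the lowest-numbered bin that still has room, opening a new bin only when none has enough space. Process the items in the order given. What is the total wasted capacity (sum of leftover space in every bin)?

11 → bin 1 (remaining 4)
5 → bin 2 (remaining 10)
10 → bin 2 (remaining 0)
12 → bin 3 (remaining 3)
3 → bin 1 (remaining 1)
5 → bin 4 (remaining 10)
2 → bin 3 (remaining 1)
12 → bin 5 (remaining 3)
12 → bin 6 (remaining 3)
3 → bin 4 (remaining 7)
14 → bin 7 (remaining 1)
7 bins × 15 = 105; used 89; unused 16.

16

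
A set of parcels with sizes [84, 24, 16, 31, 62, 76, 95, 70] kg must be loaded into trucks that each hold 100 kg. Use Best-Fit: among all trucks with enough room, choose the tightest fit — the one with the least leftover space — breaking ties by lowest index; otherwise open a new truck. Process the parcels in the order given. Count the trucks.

84 kg → truck 1 (remaining 16 kg)
24 kg → truck 2 (remaining 76 kg)
16 kg → truck 1 (remaining 0 kg)
31 kg → truck 2 (remaining 45 kg)
62 kg → truck 3 (remaining 38 kg)
76 kg → truck 4 (remaining 24 kg)
95 kg → truck 5 (remaining 5 kg)
70 kg → truck 6 (remaining 30 kg)
Final trucks: [84,16] [24,31] [62] [76] [95] [70].

6 trucks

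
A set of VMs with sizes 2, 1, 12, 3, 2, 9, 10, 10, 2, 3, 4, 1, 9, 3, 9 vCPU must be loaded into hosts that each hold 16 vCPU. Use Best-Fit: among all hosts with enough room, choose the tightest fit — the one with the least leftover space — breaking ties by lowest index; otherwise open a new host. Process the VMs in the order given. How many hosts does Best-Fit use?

6

2 vCPU → host 1 (remaining 14 vCPU)
1 vCPU → host 1 (remaining 13 vCPU)
12 vCPU → host 1 (remaining 1 vCPU)
3 vCPU → host 2 (remaining 13 vCPU)
2 vCPU → host 2 (remaining 11 vCPU)
9 vCPU → host 2 (remaining 2 vCPU)
10 vCPU → host 3 (remaining 6 vCPU)
10 vCPU → host 4 (remaining 6 vCPU)
2 vCPU → host 2 (remaining 0 vCPU)
3 vCPU → host 3 (remaining 3 vCPU)
4 vCPU → host 4 (remaining 2 vCPU)
1 vCPU → host 1 (remaining 0 vCPU)
9 vCPU → host 5 (remaining 7 vCPU)
3 vCPU → host 3 (remaining 0 vCPU)
9 vCPU → host 6 (remaining 7 vCPU)
Final hosts: [2,1,12,1] [3,2,9,2] [10,3,3] [10,4] [9] [9].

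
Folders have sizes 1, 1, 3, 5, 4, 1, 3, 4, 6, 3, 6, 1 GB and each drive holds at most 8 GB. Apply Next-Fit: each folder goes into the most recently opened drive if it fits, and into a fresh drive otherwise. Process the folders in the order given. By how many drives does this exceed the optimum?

2

Next-Fit: [1,1,3] [5] [4,1,3] [4] [6] [3] [6,1] → 7 drives.
Total size 38 GB; any packing needs at least ⌈38/8⌉ = 5 drives.
An optimal packing achieves that bound: [6,1,1] [6,1,1] [5,3] [4,4] [3,3] → 5 drives.
Excess: 7 − 5 = 2.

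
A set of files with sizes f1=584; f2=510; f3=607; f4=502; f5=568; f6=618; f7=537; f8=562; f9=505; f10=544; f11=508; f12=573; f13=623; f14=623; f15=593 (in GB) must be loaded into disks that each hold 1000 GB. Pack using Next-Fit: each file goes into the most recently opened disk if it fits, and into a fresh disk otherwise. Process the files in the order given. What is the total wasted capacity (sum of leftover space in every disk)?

Put f1 (584 GB) in disk 1; 416 GB remain.
Put f2 (510 GB) in disk 2; 490 GB remain.
Put f3 (607 GB) in disk 3; 393 GB remain.
Put f4 (502 GB) in disk 4; 498 GB remain.
Put f5 (568 GB) in disk 5; 432 GB remain.
Put f6 (618 GB) in disk 6; 382 GB remain.
Put f7 (537 GB) in disk 7; 463 GB remain.
Put f8 (562 GB) in disk 8; 438 GB remain.
Put f9 (505 GB) in disk 9; 495 GB remain.
Put f10 (544 GB) in disk 10; 456 GB remain.
Put f11 (508 GB) in disk 11; 492 GB remain.
Put f12 (573 GB) in disk 12; 427 GB remain.
Put f13 (623 GB) in disk 13; 377 GB remain.
Put f14 (623 GB) in disk 14; 377 GB remain.
Put f15 (593 GB) in disk 15; 407 GB remain.
15 disks × 1000 GB = 15000 GB; used 8457 GB; unused 6543 GB.

6543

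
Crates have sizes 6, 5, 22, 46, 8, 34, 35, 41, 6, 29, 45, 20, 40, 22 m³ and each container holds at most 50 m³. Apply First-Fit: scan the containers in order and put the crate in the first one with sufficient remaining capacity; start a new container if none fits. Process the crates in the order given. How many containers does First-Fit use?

9 containers

Put 6 m³ in container 1; 44 m³ remain.
Put 5 m³ in container 1; 39 m³ remain.
Put 22 m³ in container 1; 17 m³ remain.
Put 46 m³ in container 2; 4 m³ remain.
Put 8 m³ in container 1; 9 m³ remain.
Put 34 m³ in container 3; 16 m³ remain.
Put 35 m³ in container 4; 15 m³ remain.
Put 41 m³ in container 5; 9 m³ remain.
Put 6 m³ in container 1; 3 m³ remain.
Put 29 m³ in container 6; 21 m³ remain.
Put 45 m³ in container 7; 5 m³ remain.
Put 20 m³ in container 6; 1 m³ remain.
Put 40 m³ in container 8; 10 m³ remain.
Put 22 m³ in container 9; 28 m³ remain.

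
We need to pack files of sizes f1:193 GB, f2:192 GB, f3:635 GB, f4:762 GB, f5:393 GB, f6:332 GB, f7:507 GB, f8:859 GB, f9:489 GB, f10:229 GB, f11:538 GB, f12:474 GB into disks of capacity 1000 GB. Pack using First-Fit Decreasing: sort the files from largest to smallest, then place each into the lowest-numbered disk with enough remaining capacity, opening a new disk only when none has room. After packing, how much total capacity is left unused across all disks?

397

Sorted descending: 859, 762, 635, 538, 507, 489, 474, 393, 332, 229, 193, 192.
859 GB → disk 1 (remaining 141 GB)
762 GB → disk 2 (remaining 238 GB)
635 GB → disk 3 (remaining 365 GB)
538 GB → disk 4 (remaining 462 GB)
507 GB → disk 5 (remaining 493 GB)
489 GB → disk 5 (remaining 4 GB)
474 GB → disk 6 (remaining 526 GB)
393 GB → disk 4 (remaining 69 GB)
332 GB → disk 3 (remaining 33 GB)
229 GB → disk 2 (remaining 9 GB)
193 GB → disk 6 (remaining 333 GB)
192 GB → disk 6 (remaining 141 GB)
6 disks × 1000 GB = 6000 GB; used 5603 GB; unused 397 GB.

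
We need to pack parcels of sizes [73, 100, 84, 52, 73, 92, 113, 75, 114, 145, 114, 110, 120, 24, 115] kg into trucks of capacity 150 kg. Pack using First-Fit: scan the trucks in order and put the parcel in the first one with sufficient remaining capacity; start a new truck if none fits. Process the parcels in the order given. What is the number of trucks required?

12

Put 73 kg in truck 1; 77 kg remain.
Put 100 kg in truck 2; 50 kg remain.
Put 84 kg in truck 3; 66 kg remain.
Put 52 kg in truck 1; 25 kg remain.
Put 73 kg in truck 4; 77 kg remain.
Put 92 kg in truck 5; 58 kg remain.
Put 113 kg in truck 6; 37 kg remain.
Put 75 kg in truck 4; 2 kg remain.
Put 114 kg in truck 7; 36 kg remain.
Put 145 kg in truck 8; 5 kg remain.
Put 114 kg in truck 9; 36 kg remain.
Put 110 kg in truck 10; 40 kg remain.
Put 120 kg in truck 11; 30 kg remain.
Put 24 kg in truck 1; 1 kg remain.
Put 115 kg in truck 12; 35 kg remain.
Final trucks: [73,52,24] [100] [84] [73,75] [92] [113] [114] [145] [114] [110] [120] [115].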